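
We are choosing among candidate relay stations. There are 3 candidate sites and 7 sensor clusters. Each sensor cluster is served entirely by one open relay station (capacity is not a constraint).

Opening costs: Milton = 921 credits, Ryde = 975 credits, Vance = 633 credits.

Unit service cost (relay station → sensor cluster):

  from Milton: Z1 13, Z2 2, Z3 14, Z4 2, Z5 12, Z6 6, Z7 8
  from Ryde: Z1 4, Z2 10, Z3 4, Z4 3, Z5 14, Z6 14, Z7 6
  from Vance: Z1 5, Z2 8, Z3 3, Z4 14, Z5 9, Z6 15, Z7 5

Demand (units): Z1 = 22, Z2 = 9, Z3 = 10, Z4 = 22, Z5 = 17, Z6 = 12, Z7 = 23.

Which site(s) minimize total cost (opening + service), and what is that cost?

Open Vance only; minimum total cost 1601.

For any fixed open set, each sensor cluster goes to its cheapest open site; total = fixed + service.
{Vance}: Z1→Vance 5·22=110, Z2→Vance 8·9=72, Z3→Vance 3·10=30, Z4→Vance 14·22=308, Z5→Vance 9·17=153, Z6→Vance 15·12=180, Z7→Vance 5·23=115. Service 968; fixed 633; total 1601.
{Ryde}: service 828 + fixed 975 = 1803
{Milton}: service 948 + fixed 921 = 1869
{Milton, Ryde, Vance}: Z1→Ryde 4·22=88, Z2→Milton 2·9=18, Z3→Vance 3·10=30, Z4→Milton 2·22=44, Z5→Vance 9·17=153, Z6→Milton 6·12=72, Z7→Vance 5·23=115. Service 520; fixed 2529; total 3049.
No other subset beats 1601.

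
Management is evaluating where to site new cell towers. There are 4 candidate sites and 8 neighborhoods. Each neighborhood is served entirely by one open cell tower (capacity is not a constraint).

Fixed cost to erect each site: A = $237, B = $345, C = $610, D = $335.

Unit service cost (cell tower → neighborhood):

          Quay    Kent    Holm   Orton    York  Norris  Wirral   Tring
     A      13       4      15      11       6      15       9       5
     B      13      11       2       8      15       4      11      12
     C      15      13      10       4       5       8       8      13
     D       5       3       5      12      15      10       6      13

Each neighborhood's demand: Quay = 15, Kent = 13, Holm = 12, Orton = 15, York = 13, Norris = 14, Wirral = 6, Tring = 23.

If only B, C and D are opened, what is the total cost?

Each neighborhood is assigned to its cheapest site among the open ones.
{B, C, D}: Quay→D 5·15=75, Kent→D 3·13=39, Holm→B 2·12=24, Orton→C 4·15=60, York→C 5·13=65, Norris→B 4·14=56, Wirral→D 6·6=36, Tring→B 12·23=276. Service 631; fixed 1290; total 1921.

Total cost: 1921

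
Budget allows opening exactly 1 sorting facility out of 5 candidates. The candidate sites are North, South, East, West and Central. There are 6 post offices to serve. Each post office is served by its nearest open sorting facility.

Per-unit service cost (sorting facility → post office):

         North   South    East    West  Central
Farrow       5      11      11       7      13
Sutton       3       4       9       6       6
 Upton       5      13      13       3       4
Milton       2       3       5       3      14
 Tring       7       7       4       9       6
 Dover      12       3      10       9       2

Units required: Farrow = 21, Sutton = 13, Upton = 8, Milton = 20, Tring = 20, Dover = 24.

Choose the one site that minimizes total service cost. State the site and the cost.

Choose North only; total service cost 652.

With exactly 1 open, each post office uses its cheapest among the chosen.
{North}: Farrow→North 5·21=105, Sutton→North 3·13=39, Upton→North 5·8=40, Milton→North 2·20=40, Tring→North 7·20=140, Dover→North 12·24=288. Service cost 652.
{South}: service cost 659
{West}: service cost 705
Among all 5 size-1 choices, {North} is lowest.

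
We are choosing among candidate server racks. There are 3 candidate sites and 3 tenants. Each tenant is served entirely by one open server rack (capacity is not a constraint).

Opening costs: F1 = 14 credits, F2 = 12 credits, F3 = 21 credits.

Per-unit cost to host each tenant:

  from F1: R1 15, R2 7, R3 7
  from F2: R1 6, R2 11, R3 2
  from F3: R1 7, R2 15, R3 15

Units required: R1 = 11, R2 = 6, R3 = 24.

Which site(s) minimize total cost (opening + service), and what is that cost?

Open F1 and F2; minimum total cost 182.

For any fixed open set, each tenant goes to its cheapest open site; total = fixed + service.
{F1, F2}: R1→F2 6·11=66, R2→F1 7·6=42, R3→F2 2·24=48. Service 156; fixed 26; total 182.
{F2}: service 180 + fixed 12 = 192
{F1, F2, F3}: R1→F2 6·11=66, R2→F1 7·6=42, R3→F2 2·24=48. Service 156; fixed 47; total 203.
No other subset beats 182.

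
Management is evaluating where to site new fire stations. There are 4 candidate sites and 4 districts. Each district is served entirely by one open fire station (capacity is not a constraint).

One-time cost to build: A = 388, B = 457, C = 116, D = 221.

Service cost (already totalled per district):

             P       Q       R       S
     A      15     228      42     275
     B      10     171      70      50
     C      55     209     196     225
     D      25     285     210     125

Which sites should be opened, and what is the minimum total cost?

For any fixed open set, each district goes to its cheapest open site; total = fixed + service.
{B}: P→B 10, Q→B 171, R→B 70, S→B 50. Service 301; fixed 457; total 758.
{C}: P→C 55, Q→C 209, R→C 196, S→C 225. Service 685; fixed 116; total 801.
{D}: service 645 + fixed 221 = 866
{A, B, C, D}: service 273 + fixed 1182 = 1455
No other subset beats 758.

Open B only; minimum total cost 758.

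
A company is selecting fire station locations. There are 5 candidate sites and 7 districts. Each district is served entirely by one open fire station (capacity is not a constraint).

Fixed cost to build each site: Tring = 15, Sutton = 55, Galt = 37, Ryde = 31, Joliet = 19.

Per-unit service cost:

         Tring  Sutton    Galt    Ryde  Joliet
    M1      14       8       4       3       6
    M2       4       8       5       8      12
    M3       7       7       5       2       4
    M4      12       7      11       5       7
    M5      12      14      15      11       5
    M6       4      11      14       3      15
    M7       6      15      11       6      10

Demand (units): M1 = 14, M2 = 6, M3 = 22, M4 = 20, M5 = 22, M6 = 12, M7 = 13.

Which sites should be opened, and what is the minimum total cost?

For any fixed open set, each district goes to its cheapest open site; total = fixed + service.
{Tring, Ryde, Joliet}: M1→Ryde 3·14=42, M2→Tring 4·6=24, M3→Ryde 2·22=44, M4→Ryde 5·20=100, M5→Joliet 5·22=110, M6→Ryde 3·12=36, M7→Tring 6·13=78. Service 434; fixed 65; total 499.
{Ryde, Joliet}: M1→Ryde 3·14=42, M2→Ryde 8·6=48, M3→Ryde 2·22=44, M4→Ryde 5·20=100, M5→Joliet 5·22=110, M6→Ryde 3·12=36, M7→Ryde 6·13=78. Service 458; fixed 50; total 508.
{Galt, Ryde, Joliet}: service 440 + fixed 87 = 527
{Tring, Sutton, Galt, Ryde, Joliet}: service 434 + fixed 157 = 591
No other subset beats 499.

Open Tring, Ryde and Joliet; minimum total cost 499.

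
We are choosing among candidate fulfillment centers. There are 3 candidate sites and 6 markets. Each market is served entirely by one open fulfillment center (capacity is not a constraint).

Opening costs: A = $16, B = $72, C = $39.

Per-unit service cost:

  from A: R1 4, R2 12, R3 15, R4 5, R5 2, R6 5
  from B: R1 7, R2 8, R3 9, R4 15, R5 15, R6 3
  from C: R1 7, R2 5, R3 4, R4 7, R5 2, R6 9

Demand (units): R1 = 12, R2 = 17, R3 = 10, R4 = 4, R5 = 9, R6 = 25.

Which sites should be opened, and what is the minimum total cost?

Open A and C; minimum total cost 391.

For any fixed open set, each market goes to its cheapest open site; total = fixed + service.
{A, C}: R1→A 4·12=48, R2→C 5·17=85, R3→C 4·10=40, R4→A 5·4=20, R5→A 2·9=18, R6→A 5·25=125. Service 336; fixed 55; total 391.
{A, B, C}: R1→A 4·12=48, R2→C 5·17=85, R3→C 4·10=40, R4→A 5·4=20, R5→A 2·9=18, R6→B 3·25=75. Service 286; fixed 127; total 413.
{B, C}: service 330 + fixed 111 = 441
{A}: R1→A 4·12=48, R2→A 12·17=204, R3→A 15·10=150, R4→A 5·4=20, R5→A 2·9=18, R6→A 5·25=125. Service 565; fixed 16; total 581.
No other subset beats 391.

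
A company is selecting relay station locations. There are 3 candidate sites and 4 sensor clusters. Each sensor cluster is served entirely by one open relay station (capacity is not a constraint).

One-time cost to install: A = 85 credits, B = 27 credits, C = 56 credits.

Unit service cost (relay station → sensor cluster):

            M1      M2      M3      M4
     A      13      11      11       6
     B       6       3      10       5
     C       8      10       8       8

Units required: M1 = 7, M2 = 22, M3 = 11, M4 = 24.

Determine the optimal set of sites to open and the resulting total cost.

For any fixed open set, each sensor cluster goes to its cheapest open site; total = fixed + service.
{B}: M1→B 6·7=42, M2→B 3·22=66, M3→B 10·11=110, M4→B 5·24=120. Service 338; fixed 27; total 365.
{B, C}: M1→B 6·7=42, M2→B 3·22=66, M3→C 8·11=88, M4→B 5·24=120. Service 316; fixed 83; total 399.
{A, B}: service 338 + fixed 112 = 450
{A, B, C}: M1→B 6·7=42, M2→B 3·22=66, M3→C 8·11=88, M4→B 5·24=120. Service 316; fixed 168; total 484.
No other subset beats 365.

Open B only; minimum total cost 365.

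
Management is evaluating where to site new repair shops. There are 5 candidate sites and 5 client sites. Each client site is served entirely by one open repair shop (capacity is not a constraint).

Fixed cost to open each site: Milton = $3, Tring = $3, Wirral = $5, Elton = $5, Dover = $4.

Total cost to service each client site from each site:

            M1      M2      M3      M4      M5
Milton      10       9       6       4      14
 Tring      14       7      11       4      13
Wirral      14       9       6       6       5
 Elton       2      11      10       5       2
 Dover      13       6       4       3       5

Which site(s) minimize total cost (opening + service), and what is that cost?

For any fixed open set, each client site goes to its cheapest open site; total = fixed + service.
{Elton, Dover}: M1→Elton 2, M2→Dover 6, M3→Dover 4, M4→Dover 3, M5→Elton 2. Service 17; fixed 9; total 26.
{Milton, Elton, Dover}: M1→Elton 2, M2→Dover 6, M3→Dover 4, M4→Dover 3, M5→Elton 2. Service 17; fixed 12; total 29.
{Tring, Elton, Dover}: service 17 + fixed 12 = 29
{Milton, Tring, Wirral, Elton, Dover}: service 17 + fixed 20 = 37
No other subset beats 26.

Open Elton and Dover; minimum total cost 26.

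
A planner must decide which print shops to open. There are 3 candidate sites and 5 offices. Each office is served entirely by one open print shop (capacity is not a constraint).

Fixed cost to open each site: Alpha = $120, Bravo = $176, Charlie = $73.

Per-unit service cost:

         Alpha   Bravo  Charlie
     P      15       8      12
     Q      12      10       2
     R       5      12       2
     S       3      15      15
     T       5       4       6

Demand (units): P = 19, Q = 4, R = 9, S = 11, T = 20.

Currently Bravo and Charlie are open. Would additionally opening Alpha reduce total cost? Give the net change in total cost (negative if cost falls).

Yes — net change −12 (cost falls by 12).

Current service cost with {Bravo, Charlie}: 423.
Adding Alpha: each office re-picks its cheapest; new service cost 291, saving 132.
Extra fixed cost: 120. Net change = 120 − 132 = -12.
(Totals: 672 → 660.)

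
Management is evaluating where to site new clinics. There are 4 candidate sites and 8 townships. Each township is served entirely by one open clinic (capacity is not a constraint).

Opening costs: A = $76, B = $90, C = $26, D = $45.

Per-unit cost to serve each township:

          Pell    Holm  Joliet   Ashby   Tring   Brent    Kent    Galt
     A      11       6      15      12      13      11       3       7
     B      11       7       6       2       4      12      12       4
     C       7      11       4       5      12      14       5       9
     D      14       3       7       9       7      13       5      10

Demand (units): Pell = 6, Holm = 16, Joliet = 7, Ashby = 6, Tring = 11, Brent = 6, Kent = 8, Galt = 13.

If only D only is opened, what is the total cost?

Total cost: 605

Each township is assigned to its cheapest site among the open ones.
{D}: Pell→D 14·6=84, Holm→D 3·16=48, Joliet→D 7·7=49, Ashby→D 9·6=54, Tring→D 7·11=77, Brent→D 13·6=78, Kent→D 5·8=40, Galt→D 10·13=130. Service 560; fixed 45; total 605.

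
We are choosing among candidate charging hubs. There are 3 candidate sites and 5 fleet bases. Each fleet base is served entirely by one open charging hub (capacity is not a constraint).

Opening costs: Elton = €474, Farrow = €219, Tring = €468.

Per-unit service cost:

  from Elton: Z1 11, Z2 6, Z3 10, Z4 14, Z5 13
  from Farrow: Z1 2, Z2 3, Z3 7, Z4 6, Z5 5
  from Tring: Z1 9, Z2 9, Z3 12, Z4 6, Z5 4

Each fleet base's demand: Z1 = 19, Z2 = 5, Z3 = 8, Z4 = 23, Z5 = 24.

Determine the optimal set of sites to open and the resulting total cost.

For any fixed open set, each fleet base goes to its cheapest open site; total = fixed + service.
{Farrow}: Z1→Farrow 2·19=38, Z2→Farrow 3·5=15, Z3→Farrow 7·8=56, Z4→Farrow 6·23=138, Z5→Farrow 5·24=120. Service 367; fixed 219; total 586.
{Tring}: Z1→Tring 9·19=171, Z2→Tring 9·5=45, Z3→Tring 12·8=96, Z4→Tring 6·23=138, Z5→Tring 4·24=96. Service 546; fixed 468; total 1014.
{Farrow, Tring}: service 343 + fixed 687 = 1030
{Elton, Farrow, Tring}: Z1→Farrow 2·19=38, Z2→Farrow 3·5=15, Z3→Farrow 7·8=56, Z4→Farrow 6·23=138, Z5→Tring 4·24=96. Service 343; fixed 1161; total 1504.
(All 7 nonempty subsets were checked; Farrow only is lowest.)

Open Farrow only; minimum total cost 586.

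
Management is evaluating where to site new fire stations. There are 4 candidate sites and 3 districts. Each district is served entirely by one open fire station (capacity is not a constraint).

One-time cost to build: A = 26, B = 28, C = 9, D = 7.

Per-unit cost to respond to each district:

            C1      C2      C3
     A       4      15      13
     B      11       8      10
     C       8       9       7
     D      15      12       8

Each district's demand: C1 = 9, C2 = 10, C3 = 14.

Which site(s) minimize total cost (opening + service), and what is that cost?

For any fixed open set, each district goes to its cheapest open site; total = fixed + service.
{A, C}: C1→A 4·9=36, C2→C 9·10=90, C3→C 7·14=98. Service 224; fixed 35; total 259.
{A, C, D}: service 224 + fixed 42 = 266
{C}: service 260 + fixed 9 = 269
{A, B, C, D}: service 214 + fixed 70 = 284
No other subset beats 259.

Open A and C; minimum total cost 259.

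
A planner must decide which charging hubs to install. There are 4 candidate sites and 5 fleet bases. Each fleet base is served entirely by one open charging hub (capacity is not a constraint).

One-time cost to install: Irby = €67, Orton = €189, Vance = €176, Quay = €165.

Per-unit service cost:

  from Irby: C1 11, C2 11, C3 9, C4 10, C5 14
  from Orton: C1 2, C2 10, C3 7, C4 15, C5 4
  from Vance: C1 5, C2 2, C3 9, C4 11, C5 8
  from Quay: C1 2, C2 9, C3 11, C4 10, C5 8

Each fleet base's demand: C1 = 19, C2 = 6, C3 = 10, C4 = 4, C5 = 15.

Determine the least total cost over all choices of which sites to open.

For any fixed open set, each fleet base goes to its cheapest open site; total = fixed + service.
{Orton}: C1→Orton 2·19=38, C2→Orton 10·6=60, C3→Orton 7·10=70, C4→Orton 15·4=60, C5→Orton 4·15=60. Service 288; fixed 189; total 477.
{Irby, Orton}: service 268 + fixed 256 = 524
{Quay}: service 362 + fixed 165 = 527
{Irby, Orton, Vance, Quay}: service 220 + fixed 597 = 817
No other subset beats 477.

Minimum total cost: 477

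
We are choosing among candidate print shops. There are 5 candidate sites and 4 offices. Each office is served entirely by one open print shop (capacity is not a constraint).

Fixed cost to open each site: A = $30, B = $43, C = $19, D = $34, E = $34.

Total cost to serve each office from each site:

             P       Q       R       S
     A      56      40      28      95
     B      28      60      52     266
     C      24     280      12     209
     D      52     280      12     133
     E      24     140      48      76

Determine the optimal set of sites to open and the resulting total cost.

For any fixed open set, each office goes to its cheapest open site; total = fixed + service.
{A, C}: P→C 24, Q→A 40, R→C 12, S→A 95. Service 171; fixed 49; total 220.
{A, E}: P→E 24, Q→A 40, R→A 28, S→E 76. Service 168; fixed 64; total 232.
{A, C, E}: service 152 + fixed 83 = 235
{A, B, C, D, E}: P→C 24, Q→A 40, R→C 12, S→E 76. Service 152; fixed 160; total 312.
No other subset beats 220.

Open A and C; minimum total cost 220.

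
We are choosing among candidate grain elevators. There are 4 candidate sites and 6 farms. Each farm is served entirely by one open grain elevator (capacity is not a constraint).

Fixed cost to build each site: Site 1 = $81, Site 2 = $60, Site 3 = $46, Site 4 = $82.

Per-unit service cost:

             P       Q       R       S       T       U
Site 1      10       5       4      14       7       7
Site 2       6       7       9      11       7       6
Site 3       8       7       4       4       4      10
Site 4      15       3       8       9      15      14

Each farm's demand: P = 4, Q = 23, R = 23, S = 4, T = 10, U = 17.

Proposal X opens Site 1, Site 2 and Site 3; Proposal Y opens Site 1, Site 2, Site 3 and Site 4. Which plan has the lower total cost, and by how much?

Proposal X is cheaper by 36.

Proposal X: {Site 1, Site 2, Site 3}: P→Site 2 6·4=24, Q→Site 1 5·23=115, R→Site 1 4·23=92, S→Site 3 4·4=16, T→Site 3 4·10=40, U→Site 2 6·17=102. Service 389; fixed 187; total 576.
Proposal Y: {Site 1, Site 2, Site 3, Site 4}: P→Site 2 6·4=24, Q→Site 4 3·23=69, R→Site 1 4·23=92, S→Site 3 4·4=16, T→Site 3 4·10=40, U→Site 2 6·17=102. Service 343; fixed 269; total 612.
Difference: |576 − 612| = 36.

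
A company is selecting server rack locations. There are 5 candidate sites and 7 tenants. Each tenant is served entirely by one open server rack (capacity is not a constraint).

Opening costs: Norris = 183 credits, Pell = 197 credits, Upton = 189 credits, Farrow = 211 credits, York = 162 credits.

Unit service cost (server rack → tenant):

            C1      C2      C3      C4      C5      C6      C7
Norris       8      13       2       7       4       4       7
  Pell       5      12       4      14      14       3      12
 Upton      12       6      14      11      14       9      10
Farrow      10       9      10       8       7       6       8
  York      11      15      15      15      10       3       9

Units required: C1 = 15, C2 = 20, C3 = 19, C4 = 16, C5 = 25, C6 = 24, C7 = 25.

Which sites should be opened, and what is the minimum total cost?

Open Norris only; minimum total cost 1084.

For any fixed open set, each tenant goes to its cheapest open site; total = fixed + service.
{Norris}: C1→Norris 8·15=120, C2→Norris 13·20=260, C3→Norris 2·19=38, C4→Norris 7·16=112, C5→Norris 4·25=100, C6→Norris 4·24=96, C7→Norris 7·25=175. Service 901; fixed 183; total 1084.
{Norris, Upton}: C1→Norris 8·15=120, C2→Upton 6·20=120, C3→Norris 2·19=38, C4→Norris 7·16=112, C5→Norris 4·25=100, C6→Norris 4·24=96, C7→Norris 7·25=175. Service 761; fixed 372; total 1133.
{Norris, Pell}: C1→Pell 5·15=75, C2→Pell 12·20=240, C3→Norris 2·19=38, C4→Norris 7·16=112, C5→Norris 4·25=100, C6→Pell 3·24=72, C7→Norris 7·25=175. Service 812; fixed 380; total 1192.
{Norris, Pell, Upton, Farrow, York}: C1→Pell 5·15=75, C2→Upton 6·20=120, C3→Norris 2·19=38, C4→Norris 7·16=112, C5→Norris 4·25=100, C6→Pell 3·24=72, C7→Norris 7·25=175. Service 692; fixed 942; total 1634.
No other subset beats 1084.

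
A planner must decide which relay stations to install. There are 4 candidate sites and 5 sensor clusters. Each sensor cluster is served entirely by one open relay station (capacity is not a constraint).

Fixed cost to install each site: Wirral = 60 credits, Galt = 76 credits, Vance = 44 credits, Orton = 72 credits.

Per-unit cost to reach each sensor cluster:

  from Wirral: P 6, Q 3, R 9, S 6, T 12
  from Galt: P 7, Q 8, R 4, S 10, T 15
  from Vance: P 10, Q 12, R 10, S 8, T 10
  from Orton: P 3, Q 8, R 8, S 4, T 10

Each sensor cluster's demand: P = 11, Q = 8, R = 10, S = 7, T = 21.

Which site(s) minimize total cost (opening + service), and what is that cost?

For any fixed open set, each sensor cluster goes to its cheapest open site; total = fixed + service.
{Orton}: P→Orton 3·11=33, Q→Orton 8·8=64, R→Orton 8·10=80, S→Orton 4·7=28, T→Orton 10·21=210. Service 415; fixed 72; total 487.
{Wirral, Orton}: P→Orton 3·11=33, Q→Wirral 3·8=24, R→Orton 8·10=80, S→Orton 4·7=28, T→Orton 10·21=210. Service 375; fixed 132; total 507.
{Galt, Orton}: P→Orton 3·11=33, Q→Galt 8·8=64, R→Galt 4·10=40, S→Orton 4·7=28, T→Orton 10·21=210. Service 375; fixed 148; total 523.
{Wirral, Galt, Vance, Orton}: service 335 + fixed 252 = 587
(All 15 nonempty subsets were checked; Orton only is lowest.)

Open Orton only; minimum total cost 487.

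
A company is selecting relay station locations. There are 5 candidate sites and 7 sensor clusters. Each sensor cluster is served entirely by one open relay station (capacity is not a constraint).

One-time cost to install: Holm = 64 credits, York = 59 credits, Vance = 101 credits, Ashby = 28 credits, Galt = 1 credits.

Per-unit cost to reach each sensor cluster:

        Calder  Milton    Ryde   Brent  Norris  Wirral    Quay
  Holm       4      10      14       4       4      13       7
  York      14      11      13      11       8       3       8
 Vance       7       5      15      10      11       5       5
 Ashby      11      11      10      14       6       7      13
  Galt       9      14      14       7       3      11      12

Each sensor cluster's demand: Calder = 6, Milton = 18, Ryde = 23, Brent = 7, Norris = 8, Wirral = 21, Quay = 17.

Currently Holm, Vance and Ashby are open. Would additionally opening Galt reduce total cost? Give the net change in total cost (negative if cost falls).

Yes — net change −7 (cost falls by 7).

Current service cost with {Holm, Vance, Ashby}: 594.
Adding Galt: each sensor cluster re-picks its cheapest; new service cost 586, saving 8.
Extra fixed cost: 1. Net change = 1 − 8 = -7.
(Totals: 787 → 780.)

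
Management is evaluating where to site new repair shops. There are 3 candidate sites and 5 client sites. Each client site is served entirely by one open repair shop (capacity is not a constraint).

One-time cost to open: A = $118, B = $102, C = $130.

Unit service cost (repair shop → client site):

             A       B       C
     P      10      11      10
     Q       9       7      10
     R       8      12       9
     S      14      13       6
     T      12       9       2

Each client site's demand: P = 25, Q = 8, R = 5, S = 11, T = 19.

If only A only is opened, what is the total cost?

Total cost: 862

Each client site is assigned to its cheapest site among the open ones.
{A}: P→A 10·25=250, Q→A 9·8=72, R→A 8·5=40, S→A 14·11=154, T→A 12·19=228. Service 744; fixed 118; total 862.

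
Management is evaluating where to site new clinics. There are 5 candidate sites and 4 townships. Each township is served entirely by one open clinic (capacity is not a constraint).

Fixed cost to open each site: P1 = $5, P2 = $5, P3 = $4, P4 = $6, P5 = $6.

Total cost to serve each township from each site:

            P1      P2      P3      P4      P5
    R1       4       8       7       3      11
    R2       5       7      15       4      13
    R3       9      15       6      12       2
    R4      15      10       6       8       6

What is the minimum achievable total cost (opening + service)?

For any fixed open set, each township goes to its cheapest open site; total = fixed + service.
{P4, P5}: R1→P4 3, R2→P4 4, R3→P5 2, R4→P5 6. Service 15; fixed 12; total 27.
{P1, P5}: R1→P1 4, R2→P1 5, R3→P5 2, R4→P5 6. Service 17; fixed 11; total 28.
{P3, P4}: service 19 + fixed 10 = 29
{P1, P2, P3, P4, P5}: R1→P4 3, R2→P4 4, R3→P5 2, R4→P3 6. Service 15; fixed 26; total 41.
No other subset beats 27.

Minimum total cost: 27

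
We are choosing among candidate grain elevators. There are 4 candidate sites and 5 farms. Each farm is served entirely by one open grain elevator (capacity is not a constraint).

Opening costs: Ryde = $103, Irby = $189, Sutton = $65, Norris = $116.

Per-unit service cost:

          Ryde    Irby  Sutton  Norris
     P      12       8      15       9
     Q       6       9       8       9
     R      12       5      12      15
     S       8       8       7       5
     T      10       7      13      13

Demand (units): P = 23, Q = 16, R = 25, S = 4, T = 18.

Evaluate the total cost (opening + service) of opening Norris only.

Total cost: 1096

Each farm is assigned to its cheapest site among the open ones.
{Norris}: P→Norris 9·23=207, Q→Norris 9·16=144, R→Norris 15·25=375, S→Norris 5·4=20, T→Norris 13·18=234. Service 980; fixed 116; total 1096.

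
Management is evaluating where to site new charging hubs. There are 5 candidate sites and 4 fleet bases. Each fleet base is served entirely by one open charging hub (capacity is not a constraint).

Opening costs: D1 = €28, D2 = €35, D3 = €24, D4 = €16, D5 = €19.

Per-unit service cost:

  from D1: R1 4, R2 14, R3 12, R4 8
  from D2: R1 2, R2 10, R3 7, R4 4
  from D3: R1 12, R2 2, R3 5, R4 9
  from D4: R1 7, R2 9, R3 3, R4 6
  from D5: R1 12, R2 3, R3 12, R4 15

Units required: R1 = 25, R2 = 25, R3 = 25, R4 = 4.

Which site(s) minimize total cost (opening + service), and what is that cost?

Open D2, D3 and D4; minimum total cost 266.

For any fixed open set, each fleet base goes to its cheapest open site; total = fixed + service.
{D2, D3, D4}: R1→D2 2·25=50, R2→D3 2·25=50, R3→D4 3·25=75, R4→D2 4·4=16. Service 191; fixed 75; total 266.
{D2, D3, D4, D5}: service 191 + fixed 94 = 285
{D2, D4, D5}: service 216 + fixed 70 = 286
{D1, D2, D3, D4, D5}: service 191 + fixed 122 = 313
No other subset beats 266.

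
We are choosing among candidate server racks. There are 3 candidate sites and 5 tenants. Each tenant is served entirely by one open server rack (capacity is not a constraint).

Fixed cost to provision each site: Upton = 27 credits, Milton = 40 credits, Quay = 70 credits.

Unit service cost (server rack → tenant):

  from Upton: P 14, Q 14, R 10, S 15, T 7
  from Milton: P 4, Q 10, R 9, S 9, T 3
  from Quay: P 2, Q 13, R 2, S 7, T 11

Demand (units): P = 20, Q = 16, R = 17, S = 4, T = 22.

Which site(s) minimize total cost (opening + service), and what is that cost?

Open Milton and Quay; minimum total cost 438.

For any fixed open set, each tenant goes to its cheapest open site; total = fixed + service.
{Milton, Quay}: P→Quay 2·20=40, Q→Milton 10·16=160, R→Quay 2·17=34, S→Quay 7·4=28, T→Milton 3·22=66. Service 328; fixed 110; total 438.
{Upton, Milton, Quay}: P→Quay 2·20=40, Q→Milton 10·16=160, R→Quay 2·17=34, S→Quay 7·4=28, T→Milton 3·22=66. Service 328; fixed 137; total 465.
{Milton}: service 495 + fixed 40 = 535
{Upton}: P→Upton 14·20=280, Q→Upton 14·16=224, R→Upton 10·17=170, S→Upton 15·4=60, T→Upton 7·22=154. Service 888; fixed 27; total 915.
(All 7 nonempty subsets were checked; Milton and Quay is lowest.)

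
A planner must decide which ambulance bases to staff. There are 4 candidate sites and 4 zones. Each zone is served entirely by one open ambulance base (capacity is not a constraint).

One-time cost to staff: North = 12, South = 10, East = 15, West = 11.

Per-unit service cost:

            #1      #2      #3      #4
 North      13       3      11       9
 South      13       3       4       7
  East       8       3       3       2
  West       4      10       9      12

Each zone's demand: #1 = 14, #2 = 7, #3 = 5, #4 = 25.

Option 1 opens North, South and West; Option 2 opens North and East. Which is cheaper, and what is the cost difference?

Option 2 is cheaper by 80.

Option 1: {North, South, West}: #1→West 4·14=56, #2→North 3·7=21, #3→South 4·5=20, #4→South 7·25=175. Service 272; fixed 33; total 305.
Option 2: {North, East}: #1→East 8·14=112, #2→North 3·7=21, #3→East 3·5=15, #4→East 2·25=50. Service 198; fixed 27; total 225.
Difference: |305 − 225| = 80.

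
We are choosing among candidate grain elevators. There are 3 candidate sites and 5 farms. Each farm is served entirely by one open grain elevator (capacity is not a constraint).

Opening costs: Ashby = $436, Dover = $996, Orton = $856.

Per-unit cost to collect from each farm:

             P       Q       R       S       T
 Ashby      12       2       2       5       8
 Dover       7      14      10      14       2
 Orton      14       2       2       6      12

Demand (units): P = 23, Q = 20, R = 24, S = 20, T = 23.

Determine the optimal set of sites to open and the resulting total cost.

Open Ashby only; minimum total cost 1084.

For any fixed open set, each farm goes to its cheapest open site; total = fixed + service.
{Ashby}: P→Ashby 12·23=276, Q→Ashby 2·20=40, R→Ashby 2·24=48, S→Ashby 5·20=100, T→Ashby 8·23=184. Service 648; fixed 436; total 1084.
{Orton}: service 806 + fixed 856 = 1662
{Ashby, Dover}: P→Dover 7·23=161, Q→Ashby 2·20=40, R→Ashby 2·24=48, S→Ashby 5·20=100, T→Dover 2·23=46. Service 395; fixed 1432; total 1827.
{Ashby, Dover, Orton}: service 395 + fixed 2288 = 2683
No other subset beats 1084.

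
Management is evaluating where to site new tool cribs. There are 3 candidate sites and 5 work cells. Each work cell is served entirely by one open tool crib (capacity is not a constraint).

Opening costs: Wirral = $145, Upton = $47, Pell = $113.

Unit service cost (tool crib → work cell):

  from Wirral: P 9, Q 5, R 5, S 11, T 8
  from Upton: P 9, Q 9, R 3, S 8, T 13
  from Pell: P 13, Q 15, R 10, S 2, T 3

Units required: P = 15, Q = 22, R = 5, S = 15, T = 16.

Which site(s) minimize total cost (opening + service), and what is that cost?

Open Upton and Pell; minimum total cost 586.

For any fixed open set, each work cell goes to its cheapest open site; total = fixed + service.
{Upton, Pell}: P→Upton 9·15=135, Q→Upton 9·22=198, R→Upton 3·5=15, S→Pell 2·15=30, T→Pell 3·16=48. Service 426; fixed 160; total 586.
{Wirral, Pell}: service 348 + fixed 258 = 606
{Wirral, Upton, Pell}: service 338 + fixed 305 = 643
{Upton}: service 676 + fixed 47 = 723
(All 7 nonempty subsets were checked; Upton and Pell is lowest.)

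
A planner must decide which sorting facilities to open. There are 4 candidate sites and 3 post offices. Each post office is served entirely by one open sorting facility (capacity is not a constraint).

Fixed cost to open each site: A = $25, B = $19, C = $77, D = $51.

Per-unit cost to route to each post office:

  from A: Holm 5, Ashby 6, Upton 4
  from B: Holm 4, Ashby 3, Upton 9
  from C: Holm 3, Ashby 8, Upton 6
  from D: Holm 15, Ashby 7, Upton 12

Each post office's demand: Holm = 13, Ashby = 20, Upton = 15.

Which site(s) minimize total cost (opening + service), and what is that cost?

For any fixed open set, each post office goes to its cheapest open site; total = fixed + service.
{A, B}: Holm→B 4·13=52, Ashby→B 3·20=60, Upton→A 4·15=60. Service 172; fixed 44; total 216.
{B}: service 247 + fixed 19 = 266
{A, B, D}: service 172 + fixed 95 = 267
{A, B, C, D}: Holm→C 3·13=39, Ashby→B 3·20=60, Upton→A 4·15=60. Service 159; fixed 172; total 331.
No other subset beats 216.

Open A and B; minimum total cost 216.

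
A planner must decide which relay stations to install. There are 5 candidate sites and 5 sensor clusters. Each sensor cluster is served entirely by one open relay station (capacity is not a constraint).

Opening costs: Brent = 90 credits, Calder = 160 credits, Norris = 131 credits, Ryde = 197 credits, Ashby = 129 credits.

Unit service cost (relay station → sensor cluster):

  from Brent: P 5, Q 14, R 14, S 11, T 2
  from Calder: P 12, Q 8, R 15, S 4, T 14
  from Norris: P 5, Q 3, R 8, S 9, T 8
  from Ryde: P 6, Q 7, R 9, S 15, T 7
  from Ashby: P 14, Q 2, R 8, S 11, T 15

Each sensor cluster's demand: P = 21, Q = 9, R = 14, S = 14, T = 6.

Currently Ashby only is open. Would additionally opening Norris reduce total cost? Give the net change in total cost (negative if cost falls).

Yes — net change −128 (cost falls by 128).

Current service cost with {Ashby}: 668.
Adding Norris: each sensor cluster re-picks its cheapest; new service cost 409, saving 259.
Extra fixed cost: 131. Net change = 131 − 259 = -128.
(Totals: 797 → 669.)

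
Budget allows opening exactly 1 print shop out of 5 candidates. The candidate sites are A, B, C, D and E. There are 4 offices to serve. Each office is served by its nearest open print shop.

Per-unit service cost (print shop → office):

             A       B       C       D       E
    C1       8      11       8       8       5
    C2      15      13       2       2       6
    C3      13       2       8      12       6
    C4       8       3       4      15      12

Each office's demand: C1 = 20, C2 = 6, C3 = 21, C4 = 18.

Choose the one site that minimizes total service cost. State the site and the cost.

Choose B only; total service cost 394.

With exactly 1 open, each office uses its cheapest among the chosen.
{B}: C1→B 11·20=220, C2→B 13·6=78, C3→B 2·21=42, C4→B 3·18=54. Service cost 394.
{C}: service cost 412
{E}: service cost 478
Among all 5 size-1 choices, {B} is lowest.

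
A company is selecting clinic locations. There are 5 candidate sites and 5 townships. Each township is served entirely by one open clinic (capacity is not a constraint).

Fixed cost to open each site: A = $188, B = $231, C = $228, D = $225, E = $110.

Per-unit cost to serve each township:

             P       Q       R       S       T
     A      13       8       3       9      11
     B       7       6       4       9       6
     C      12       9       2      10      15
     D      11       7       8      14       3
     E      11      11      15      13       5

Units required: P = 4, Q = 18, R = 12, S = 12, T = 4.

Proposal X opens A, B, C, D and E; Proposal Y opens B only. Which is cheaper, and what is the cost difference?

Proposal X: {A, B, C, D, E}: P→B 7·4=28, Q→B 6·18=108, R→C 2·12=24, S→A 9·12=108, T→D 3·4=12. Service 280; fixed 982; total 1262.
Proposal Y: {B}: P→B 7·4=28, Q→B 6·18=108, R→B 4·12=48, S→B 9·12=108, T→B 6·4=24. Service 316; fixed 231; total 547.
Difference: |1262 − 547| = 715.

Proposal Y is cheaper by 715.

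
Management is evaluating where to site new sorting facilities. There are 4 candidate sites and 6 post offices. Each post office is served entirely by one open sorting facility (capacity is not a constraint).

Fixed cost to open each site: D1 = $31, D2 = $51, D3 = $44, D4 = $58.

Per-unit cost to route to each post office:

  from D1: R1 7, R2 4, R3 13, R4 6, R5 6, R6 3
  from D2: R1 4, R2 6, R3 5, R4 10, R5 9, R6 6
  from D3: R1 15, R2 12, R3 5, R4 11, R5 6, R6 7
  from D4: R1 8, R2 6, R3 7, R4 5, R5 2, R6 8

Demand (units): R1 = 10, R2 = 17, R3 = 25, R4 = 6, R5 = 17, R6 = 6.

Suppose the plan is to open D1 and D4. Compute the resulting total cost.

Total cost: 484

Each post office is assigned to its cheapest site among the open ones.
{D1, D4}: R1→D1 7·10=70, R2→D1 4·17=68, R3→D4 7·25=175, R4→D4 5·6=30, R5→D4 2·17=34, R6→D1 3·6=18. Service 395; fixed 89; total 484.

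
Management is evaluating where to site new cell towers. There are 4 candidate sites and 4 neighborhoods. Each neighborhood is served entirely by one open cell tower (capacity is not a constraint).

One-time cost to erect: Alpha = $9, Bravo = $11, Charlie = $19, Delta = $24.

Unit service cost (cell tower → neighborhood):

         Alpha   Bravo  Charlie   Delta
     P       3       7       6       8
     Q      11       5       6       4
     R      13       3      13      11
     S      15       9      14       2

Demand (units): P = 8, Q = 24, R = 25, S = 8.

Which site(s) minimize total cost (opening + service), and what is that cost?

For any fixed open set, each neighborhood goes to its cheapest open site; total = fixed + service.
{Alpha, Bravo, Delta}: P→Alpha 3·8=24, Q→Delta 4·24=96, R→Bravo 3·25=75, S→Delta 2·8=16. Service 211; fixed 44; total 255.
{Alpha, Bravo, Charlie, Delta}: service 211 + fixed 63 = 274
{Bravo, Delta}: service 243 + fixed 35 = 278
{Alpha}: P→Alpha 3·8=24, Q→Alpha 11·24=264, R→Alpha 13·25=325, S→Alpha 15·8=120. Service 733; fixed 9; total 742.
(All 15 nonempty subsets were checked; Alpha, Bravo and Delta is lowest.)

Open Alpha, Bravo and Delta; minimum total cost 255.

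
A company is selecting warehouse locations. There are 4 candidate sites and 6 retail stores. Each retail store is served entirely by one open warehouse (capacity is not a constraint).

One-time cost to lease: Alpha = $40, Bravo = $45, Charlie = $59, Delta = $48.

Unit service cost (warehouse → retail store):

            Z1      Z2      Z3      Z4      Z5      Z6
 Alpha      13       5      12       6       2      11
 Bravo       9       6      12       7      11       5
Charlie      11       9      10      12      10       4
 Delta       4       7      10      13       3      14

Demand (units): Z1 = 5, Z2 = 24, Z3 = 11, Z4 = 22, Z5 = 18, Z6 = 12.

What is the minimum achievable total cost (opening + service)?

Minimum total cost: 600

For any fixed open set, each retail store goes to its cheapest open site; total = fixed + service.
{Alpha, Charlie}: Z1→Charlie 11·5=55, Z2→Alpha 5·24=120, Z3→Charlie 10·11=110, Z4→Alpha 6·22=132, Z5→Alpha 2·18=36, Z6→Charlie 4·12=48. Service 501; fixed 99; total 600.
{Alpha, Bravo}: service 525 + fixed 85 = 610
{Alpha, Bravo, Delta}: Z1→Delta 4·5=20, Z2→Alpha 5·24=120, Z3→Delta 10·11=110, Z4→Alpha 6·22=132, Z5→Alpha 2·18=36, Z6→Bravo 5·12=60. Service 478; fixed 133; total 611.
{Alpha, Bravo, Charlie, Delta}: service 466 + fixed 192 = 658
No other subset beats 600.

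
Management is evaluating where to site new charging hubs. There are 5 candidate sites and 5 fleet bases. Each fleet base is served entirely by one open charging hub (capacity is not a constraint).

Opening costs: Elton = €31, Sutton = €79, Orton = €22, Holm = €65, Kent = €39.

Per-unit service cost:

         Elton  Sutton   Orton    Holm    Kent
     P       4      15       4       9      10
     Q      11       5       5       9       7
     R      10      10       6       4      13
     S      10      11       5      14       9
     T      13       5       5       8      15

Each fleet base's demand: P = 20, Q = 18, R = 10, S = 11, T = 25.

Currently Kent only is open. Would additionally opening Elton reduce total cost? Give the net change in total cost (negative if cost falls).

Yes — net change −169 (cost falls by 169).

Current service cost with {Kent}: 930.
Adding Elton: each fleet base re-picks its cheapest; new service cost 730, saving 200.
Extra fixed cost: 31. Net change = 31 − 200 = -169.
(Totals: 969 → 800.)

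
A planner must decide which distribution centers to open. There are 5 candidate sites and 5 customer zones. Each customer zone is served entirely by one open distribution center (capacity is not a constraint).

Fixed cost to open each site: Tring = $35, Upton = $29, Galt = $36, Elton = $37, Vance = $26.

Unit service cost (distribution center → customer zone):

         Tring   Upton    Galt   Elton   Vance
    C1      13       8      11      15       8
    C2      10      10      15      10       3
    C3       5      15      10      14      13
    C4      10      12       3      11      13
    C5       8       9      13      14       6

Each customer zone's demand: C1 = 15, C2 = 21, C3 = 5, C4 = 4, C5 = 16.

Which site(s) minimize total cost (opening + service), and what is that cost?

For any fixed open set, each customer zone goes to its cheapest open site; total = fixed + service.
{Galt, Vance}: C1→Vance 8·15=120, C2→Vance 3·21=63, C3→Galt 10·5=50, C4→Galt 3·4=12, C5→Vance 6·16=96. Service 341; fixed 62; total 403.
{Tring, Vance}: C1→Vance 8·15=120, C2→Vance 3·21=63, C3→Tring 5·5=25, C4→Tring 10·4=40, C5→Vance 6·16=96. Service 344; fixed 61; total 405.
{Tring, Galt, Vance}: service 316 + fixed 97 = 413
{Tring, Upton, Galt, Elton, Vance}: C1→Upton 8·15=120, C2→Vance 3·21=63, C3→Tring 5·5=25, C4→Galt 3·4=12, C5→Vance 6·16=96. Service 316; fixed 163; total 479.
No other subset beats 403.

Open Galt and Vance; minimum total cost 403.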